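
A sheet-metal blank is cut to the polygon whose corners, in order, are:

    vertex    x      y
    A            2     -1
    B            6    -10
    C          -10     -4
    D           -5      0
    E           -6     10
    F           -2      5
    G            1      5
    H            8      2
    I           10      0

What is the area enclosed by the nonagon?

150.5

Σ = (-14) + (-124) + (-20) + (-50) + (-10) + (-15) + (-38) + (-20) + (-10) = -301
Area = |Σ|/2 = 150.5.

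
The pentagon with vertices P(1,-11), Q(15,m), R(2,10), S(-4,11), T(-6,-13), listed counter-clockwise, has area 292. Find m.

-10

Write out the shoelace sum; only the two edges meeting at Q involve m:
2·Area = [(1·m − 15·(-11)) + (15·10 − 2·m)] + 259
       = -1·m + 574 = 584
⇒ m = -10.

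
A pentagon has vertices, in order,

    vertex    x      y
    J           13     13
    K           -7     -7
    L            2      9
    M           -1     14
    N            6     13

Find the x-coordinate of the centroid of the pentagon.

Apply the shoelace (surveyor's) formula. First the cross-terms c_i = x_i·y_{i+1} − x_{i+1}·y_i:
  0, -49, 37, -97, -91  ⇒  2A = -200, A = -100.
Then Σ (x_i + x_{i+1})·c_i = -1932, so x̄ = -1932 / (6·(-100)) = 3.22.

3.22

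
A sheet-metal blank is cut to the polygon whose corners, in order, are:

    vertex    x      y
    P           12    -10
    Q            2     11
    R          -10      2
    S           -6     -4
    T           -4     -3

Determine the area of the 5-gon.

198

Apply the shoelace (surveyor's) formula: 2A = Σ (x_i·y_{i+1} − x_{i+1}·y_i), indices taken mod 5.
Σ = (152) + (114) + (52) + (2) + (76) = 396
Area = |Σ|/2 = 198.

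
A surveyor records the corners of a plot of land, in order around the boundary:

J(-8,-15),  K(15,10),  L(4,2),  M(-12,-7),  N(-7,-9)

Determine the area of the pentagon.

111.5

Apply the shoelace (surveyor's) formula: 2A = Σ (x_i·y_{i+1} − x_{i+1}·y_i), indices taken mod 5.
Cross-terms: 145, -10, -4, 59, 33  ⇒  Σ = 223
Area = |Σ|/2 = 111.5.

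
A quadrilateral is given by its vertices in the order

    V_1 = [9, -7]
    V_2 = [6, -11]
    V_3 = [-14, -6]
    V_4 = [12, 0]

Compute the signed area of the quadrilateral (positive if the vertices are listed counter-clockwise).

-129.5

Apply the surveyor's formula: 2A = Σ (x_i·y_{i+1} − x_{i+1}·y_i), indices taken mod 4.
Cross-terms: -57, -190, 72, -84  ⇒  Σ = -259
Signed area = Σ/2 = -129.5 (negative ⇒ clockwise traversal).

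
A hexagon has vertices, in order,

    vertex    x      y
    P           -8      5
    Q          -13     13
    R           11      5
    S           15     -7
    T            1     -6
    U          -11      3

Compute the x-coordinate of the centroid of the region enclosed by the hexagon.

157/96

Apply the shoelace formula. First the cross-terms c_i = x_i·y_{i+1} − x_{i+1}·y_i:
  -39, -208, -152, -83, -63, -31  ⇒  2A = -576, A = -288.
Then Σ (x_i + x_{i+1})·c_i = -2826, so x̄ = -2826 / (6·(-288)) = 157/96.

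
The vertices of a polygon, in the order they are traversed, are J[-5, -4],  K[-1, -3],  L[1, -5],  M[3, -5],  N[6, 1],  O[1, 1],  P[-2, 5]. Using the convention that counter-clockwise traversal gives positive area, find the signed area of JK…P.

Apply the shoelace formula: 2A = Σ (x_i·y_{i+1} − x_{i+1}·y_i), indices taken mod 7.
Cross-terms: 11, 8, 10, 33, 5, 7, 33  ⇒  Σ = 107
Signed area = Σ/2 = 53.5 (positive ⇒ counter-clockwise traversal).

53.5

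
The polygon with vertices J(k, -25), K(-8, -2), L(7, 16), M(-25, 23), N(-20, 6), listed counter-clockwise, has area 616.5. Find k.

-22

The doubled signed area Σ (x_i y_{i+1} − x_{i+1} y_i) is linear in k.
With k=0 it equals 1057; the coefficient of k is -8 (from the two edges through J).
So -8·k + 1057 = 2·616.5 = 1233 ⇒ k = -22.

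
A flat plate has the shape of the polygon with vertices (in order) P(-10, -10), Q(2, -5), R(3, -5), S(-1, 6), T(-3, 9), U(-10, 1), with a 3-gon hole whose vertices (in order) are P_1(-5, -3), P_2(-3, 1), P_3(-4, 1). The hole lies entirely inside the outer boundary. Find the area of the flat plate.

145

Outer boundary:
Apply the shoelace (surveyor's) formula: 2A = Σ (x_i·y_{i+1} − x_{i+1}·y_i), indices taken mod 6.
Σ = (70) + (5) + (13) + (9) + (87) + (110) = 294
Area = |Σ|/2 = 147.
Hole:
P_1→P_2: (-5)(1) − (-3)(-3) = -14
P_2→P_3: (-3)(1) − (-4)(1) = 1
P_3→P_1: (-4)(-3) − (-5)(1) = 17
Σ = 4
Area = |Σ|/2 = 2.
Net area = 147 − 2 = 145.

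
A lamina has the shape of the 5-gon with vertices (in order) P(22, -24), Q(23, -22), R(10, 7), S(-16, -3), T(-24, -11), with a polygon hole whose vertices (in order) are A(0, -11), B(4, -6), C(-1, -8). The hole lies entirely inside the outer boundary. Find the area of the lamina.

Outer boundary:
Apply Gauss's area formula: 2A = Σ (x_i·y_{i+1} − x_{i+1}·y_i), indices taken mod 5.
P→Q: (22)(-22) − (23)(-24) = 68
Q→R: (23)(7) − (10)(-22) = 381
R→S: (10)(-3) − (-16)(7) = 82
S→T: (-16)(-11) − (-24)(-3) = 104
T→P: (-24)(-24) − (22)(-11) = 818
Σ = 1453
Area = |Σ|/2 = 726.5.
Hole:
Cross-terms: 44, -38, 11  ⇒  Σ = 17
Area = |Σ|/2 = 8.5.
Net area = 726.5 − 8.5 = 718.

718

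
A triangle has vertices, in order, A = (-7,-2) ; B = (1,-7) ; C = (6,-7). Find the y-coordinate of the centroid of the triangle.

Apply Gauss's area formula. First the cross-terms c_i = x_i·y_{i+1} − x_{i+1}·y_i:
  51, 35, -61  ⇒  2A = 25, A = 12.5.
Then Σ (y_i + y_{i+1})·c_i = -400, so ȳ = -400 / (6·12.5) = -16/3.

-16/3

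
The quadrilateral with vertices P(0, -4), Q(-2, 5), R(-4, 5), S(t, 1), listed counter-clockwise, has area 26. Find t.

-6

Write out the shoelace sum; only the two edges meeting at S involve t:
2·Area = [((-4)·1 − t·5) + (t·(-4) − 0·1)] + 2
       = -9·t + -2 = 52
⇒ t = -6.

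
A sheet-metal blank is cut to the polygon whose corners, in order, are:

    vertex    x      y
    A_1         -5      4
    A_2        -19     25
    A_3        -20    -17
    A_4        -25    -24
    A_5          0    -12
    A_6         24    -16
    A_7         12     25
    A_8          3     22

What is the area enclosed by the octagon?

A_1→A_2: (-5)(25) − (-19)(4) = -49
A_2→A_3: (-19)(-17) − (-20)(25) = 823
A_3→A_4: (-20)(-24) − (-25)(-17) = 55
A_4→A_5: (-25)(-12) − (0)(-24) = 300
A_5→A_6: (0)(-16) − (24)(-12) = 288
A_6→A_7: (24)(25) − (12)(-16) = 792
A_7→A_8: (12)(22) − (3)(25) = 189
A_8→A_1: (3)(4) − (-5)(22) = 122
Σ = 2520
Area = |Σ|/2 = 1260.

1260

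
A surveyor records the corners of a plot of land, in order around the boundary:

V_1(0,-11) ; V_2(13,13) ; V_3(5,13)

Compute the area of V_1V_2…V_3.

96

Σ = (143) + (104) + (-55) = 192
Area = |Σ|/2 = 96.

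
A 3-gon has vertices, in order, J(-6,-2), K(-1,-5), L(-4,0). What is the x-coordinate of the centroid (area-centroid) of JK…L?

Apply Gauss's area formula. First the cross-terms c_i = x_i·y_{i+1} − x_{i+1}·y_i:
  28, -20, 8  ⇒  2A = 16, A = 8.
Then Σ (x_i + x_{i+1})·c_i = -176, so x̄ = -176 / (6·8) = -11/3.

-11/3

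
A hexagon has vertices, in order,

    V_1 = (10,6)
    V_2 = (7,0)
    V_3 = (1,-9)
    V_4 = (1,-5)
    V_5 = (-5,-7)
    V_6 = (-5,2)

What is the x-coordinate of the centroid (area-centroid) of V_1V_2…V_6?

49/38

Apply the shoelace (surveyor's) formula. First the cross-terms c_i = x_i·y_{i+1} − x_{i+1}·y_i:
  -42, -63, 4, -32, -45, -50  ⇒  2A = -228, A = -114.
Then Σ (x_i + x_{i+1})·c_i = -882, so x̄ = -882 / (6·(-114)) = 49/38.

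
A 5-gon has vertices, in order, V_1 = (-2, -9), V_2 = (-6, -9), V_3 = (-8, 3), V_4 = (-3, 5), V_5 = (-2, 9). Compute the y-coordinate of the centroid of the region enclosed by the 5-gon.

-39/23

Apply Gauss's area formula. First the cross-terms c_i = x_i·y_{i+1} − x_{i+1}·y_i:
  -36, -90, -31, -17, 36  ⇒  2A = -138, A = -69.
Then Σ (y_i + y_{i+1})·c_i = 702, so ȳ = 702 / (6·(-69)) = -39/23.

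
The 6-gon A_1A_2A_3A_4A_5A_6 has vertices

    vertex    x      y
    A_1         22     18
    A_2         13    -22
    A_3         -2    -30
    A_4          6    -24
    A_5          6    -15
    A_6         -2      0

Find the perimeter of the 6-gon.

124

|A_1A_2| = √((-9)² + (-40)²) = √1681 = 41
|A_2A_3| = √((-15)² + (-8)²) = √289 = 17
|A_3A_4| = √((8)² + (6)²) = √100 = 10
|A_4A_5| = √((0)² + (9)²) = √81 = 9
|A_5A_6| = √((-8)² + (15)²) = √289 = 17
|A_6A_1| = √((24)² + (18)²) = √900 = 30
Perimeter = 41 + 17 + 10 + 9 + 17 + 30 = 124.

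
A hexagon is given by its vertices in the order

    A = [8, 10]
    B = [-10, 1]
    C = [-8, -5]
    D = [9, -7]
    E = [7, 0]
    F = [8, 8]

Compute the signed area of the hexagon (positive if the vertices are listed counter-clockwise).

194

A→B: (8)(1) − (-10)(10) = 108
B→C: (-10)(-5) − (-8)(1) = 58
C→D: (-8)(-7) − (9)(-5) = 101
D→E: (9)(0) − (7)(-7) = 49
E→F: (7)(8) − (8)(0) = 56
F→A: (8)(10) − (8)(8) = 16
Σ = 388
Signed area = Σ/2 = 194 (positive ⇒ counter-clockwise traversal).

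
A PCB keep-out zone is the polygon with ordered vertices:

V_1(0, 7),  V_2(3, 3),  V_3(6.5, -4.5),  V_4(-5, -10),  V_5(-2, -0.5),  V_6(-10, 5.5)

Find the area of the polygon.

122.5

Cross-terms: -21, -33, -87.5, -17.5, -16, -70  ⇒  Σ = -245
Area = |Σ|/2 = 122.5.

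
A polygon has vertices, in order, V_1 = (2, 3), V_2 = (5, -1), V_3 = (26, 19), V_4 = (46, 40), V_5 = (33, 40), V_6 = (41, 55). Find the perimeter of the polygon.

158

|V_1V_2| = √((3)² + (-4)²) = √25 = 5
|V_2V_3| = √((21)² + (20)²) = √841 = 29
|V_3V_4| = √((20)² + (21)²) = √841 = 29
|V_4V_5| = √((-13)² + (0)²) = √169 = 13
|V_5V_6| = √((8)² + (15)²) = √289 = 17
|V_6V_1| = √((-39)² + (-52)²) = √4225 = 65
Perimeter = 5 + 29 + 29 + 13 + 17 + 65 = 158.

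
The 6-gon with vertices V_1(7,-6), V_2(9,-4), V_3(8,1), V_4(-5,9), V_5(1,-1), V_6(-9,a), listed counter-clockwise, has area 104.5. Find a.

Write out the shoelace sum; only the two edges meeting at V_6 involve a:
2·Area = [(1·a − (-9)·(-1)) + ((-9)·(-6) − 7·a)] + 140
       = -6·a + 185 = 209
⇒ a = -4.

-4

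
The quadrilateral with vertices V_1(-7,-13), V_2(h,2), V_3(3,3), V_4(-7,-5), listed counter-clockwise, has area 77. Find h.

Write out the shoelace sum; only the two edges meeting at V_2 involve h:
2·Area = [((-7)·2 − h·(-13)) + (h·3 − 3·2)] + 62
       = 16·h + 42 = 154
⇒ h = 7.

7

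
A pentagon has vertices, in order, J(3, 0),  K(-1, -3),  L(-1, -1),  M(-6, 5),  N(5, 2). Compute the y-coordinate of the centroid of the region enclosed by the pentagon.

56/39

Apply the shoelace (surveyor's) formula. First the cross-terms c_i = x_i·y_{i+1} − x_{i+1}·y_i:
  -9, -2, -11, -37, -6  ⇒  2A = -65, A = -32.5.
Then Σ (y_i + y_{i+1})·c_i = -280, so ȳ = -280 / (6·(-32.5)) = 56/39.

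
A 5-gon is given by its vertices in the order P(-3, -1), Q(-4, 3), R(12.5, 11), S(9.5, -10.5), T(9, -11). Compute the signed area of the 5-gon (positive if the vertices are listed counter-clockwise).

Σ = (-13) + (-81.5) + (-235.75) + (-10) + (-42) = -382.25
Signed area = Σ/2 = -191.125 (negative ⇒ clockwise traversal).

-191.125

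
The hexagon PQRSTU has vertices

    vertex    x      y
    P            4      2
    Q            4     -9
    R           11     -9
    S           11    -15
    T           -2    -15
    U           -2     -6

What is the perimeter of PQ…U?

|PQ| = √((0)² + (-11)²) = √121 = 11
|QR| = √((7)² + (0)²) = √49 = 7
|RS| = √((0)² + (-6)²) = √36 = 6
|ST| = √((-13)² + (0)²) = √169 = 13
|TU| = √((0)² + (9)²) = √81 = 9
|UP| = √((6)² + (8)²) = √100 = 10
Perimeter = 11 + 7 + 6 + 13 + 9 + 10 = 56.

56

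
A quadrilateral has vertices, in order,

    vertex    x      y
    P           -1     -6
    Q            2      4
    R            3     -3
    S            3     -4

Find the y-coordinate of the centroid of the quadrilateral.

Apply the surveyor's formula. First the cross-terms c_i = x_i·y_{i+1} − x_{i+1}·y_i:
  8, -18, -3, -22  ⇒  2A = -35, A = -17.5.
Then Σ (y_i + y_{i+1})·c_i = 207, so ȳ = 207 / (6·(-17.5)) = -69/35.

-69/35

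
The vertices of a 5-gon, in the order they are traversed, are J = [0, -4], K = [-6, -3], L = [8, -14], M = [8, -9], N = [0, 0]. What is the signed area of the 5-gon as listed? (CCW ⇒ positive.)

Σ = (-24) + (108) + (40) + (0) + (0) = 124
Signed area = Σ/2 = 62 (positive ⇒ counter-clockwise traversal).

62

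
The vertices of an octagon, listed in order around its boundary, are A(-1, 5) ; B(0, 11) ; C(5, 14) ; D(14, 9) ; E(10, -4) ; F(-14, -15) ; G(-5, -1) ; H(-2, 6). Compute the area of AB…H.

333

Cross-terms: -11, -55, -151, -146, -206, -61, -32, -4  ⇒  Σ = -666
Area = |Σ|/2 = 333.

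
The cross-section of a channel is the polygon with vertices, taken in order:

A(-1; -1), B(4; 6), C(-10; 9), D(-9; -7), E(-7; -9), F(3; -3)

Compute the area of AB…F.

Σ = (-2) + (96) + (151) + (32) + (48) + (-6) = 319
Area = |Σ|/2 = 159.5.

159.5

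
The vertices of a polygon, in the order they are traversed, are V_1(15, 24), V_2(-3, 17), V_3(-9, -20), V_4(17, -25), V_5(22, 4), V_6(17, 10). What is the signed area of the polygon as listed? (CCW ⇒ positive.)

1066.5

V_1→V_2: (15)(17) − (-3)(24) = 327
V_2→V_3: (-3)(-20) − (-9)(17) = 213
V_3→V_4: (-9)(-25) − (17)(-20) = 565
V_4→V_5: (17)(4) − (22)(-25) = 618
V_5→V_6: (22)(10) − (17)(4) = 152
V_6→V_1: (17)(24) − (15)(10) = 258
Σ = 2133
Signed area = Σ/2 = 1066.5 (positive ⇒ counter-clockwise traversal).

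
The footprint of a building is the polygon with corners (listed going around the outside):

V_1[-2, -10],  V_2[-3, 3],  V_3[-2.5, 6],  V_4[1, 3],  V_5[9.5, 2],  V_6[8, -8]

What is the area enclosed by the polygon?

137.25

V_1→V_2: (-2)(3) − (-3)(-10) = -36
V_2→V_3: (-3)(6) − (-2.5)(3) = -10.5
V_3→V_4: (-2.5)(3) − (1)(6) = -13.5
V_4→V_5: (1)(2) − (9.5)(3) = -26.5
V_5→V_6: (9.5)(-8) − (8)(2) = -92
V_6→V_1: (8)(-10) − (-2)(-8) = -96
Σ = -274.5
Area = |Σ|/2 = 137.25.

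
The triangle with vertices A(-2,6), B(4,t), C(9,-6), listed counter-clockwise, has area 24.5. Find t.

-5

The doubled signed area Σ (x_i y_{i+1} − x_{i+1} y_i) is linear in t.
With t=0 it equals -6; the coefficient of t is -11 (from the two edges through B).
So -11·t + -6 = 2·24.5 = 49 ⇒ t = -5.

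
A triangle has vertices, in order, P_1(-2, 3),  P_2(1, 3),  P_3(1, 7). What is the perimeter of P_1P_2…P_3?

|P_1P_2| = √((3)² + (0)²) = √9 = 3
|P_2P_3| = √((0)² + (4)²) = √16 = 4
|P_3P_1| = √((-3)² + (-4)²) = √25 = 5
Perimeter = 3 + 4 + 5 = 12.

12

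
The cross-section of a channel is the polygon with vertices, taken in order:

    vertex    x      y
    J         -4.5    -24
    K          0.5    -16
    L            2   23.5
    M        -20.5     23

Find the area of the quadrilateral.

625.5

Apply the surveyor's formula: 2A = Σ (x_i·y_{i+1} − x_{i+1}·y_i), indices taken mod 4.
J→K: (-4.5)(-16) − (0.5)(-24) = 84
K→L: (0.5)(23.5) − (2)(-16) = 43.75
L→M: (2)(23) − (-20.5)(23.5) = 527.75
M→J: (-20.5)(-24) − (-4.5)(23) = 595.5
Σ = 1251
Area = |Σ|/2 = 625.5.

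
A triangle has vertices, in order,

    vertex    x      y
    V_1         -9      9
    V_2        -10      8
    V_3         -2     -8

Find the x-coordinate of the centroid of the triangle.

Apply the surveyor's formula. First the cross-terms c_i = x_i·y_{i+1} − x_{i+1}·y_i:
  18, 96, -90  ⇒  2A = 24, A = 12.
Then Σ (x_i + x_{i+1})·c_i = -504, so x̄ = -504 / (6·12) = -7.

-7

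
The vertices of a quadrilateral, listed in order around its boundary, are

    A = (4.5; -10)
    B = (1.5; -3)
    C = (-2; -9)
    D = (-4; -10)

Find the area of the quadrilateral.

25.5

A→B: (4.5)(-3) − (1.5)(-10) = 1.5
B→C: (1.5)(-9) − (-2)(-3) = -19.5
C→D: (-2)(-10) − (-4)(-9) = -16
D→A: (-4)(-10) − (4.5)(-10) = 85
Σ = 51
Area = |Σ|/2 = 25.5.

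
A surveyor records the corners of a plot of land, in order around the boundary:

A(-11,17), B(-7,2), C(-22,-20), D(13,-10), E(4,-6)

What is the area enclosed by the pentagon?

362.5

Cross-terms: 97, 184, 480, -38, 2  ⇒  Σ = 725
Area = |Σ|/2 = 362.5.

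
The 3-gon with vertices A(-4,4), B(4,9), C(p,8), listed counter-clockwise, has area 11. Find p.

Write out the shoelace sum; only the two edges meeting at C involve p:
2·Area = [(4·8 − p·9) + (p·4 − (-4)·8)] + -52
       = -5·p + 12 = 22
⇒ p = -2.

-2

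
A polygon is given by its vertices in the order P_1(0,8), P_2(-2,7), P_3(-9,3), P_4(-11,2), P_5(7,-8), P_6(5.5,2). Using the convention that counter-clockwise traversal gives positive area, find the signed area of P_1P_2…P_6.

132

Apply Gauss's area formula: 2A = Σ (x_i·y_{i+1} − x_{i+1}·y_i), indices taken mod 6.
Σ = (16) + (57) + (15) + (74) + (58) + (44) = 264
Signed area = Σ/2 = 132 (positive ⇒ counter-clockwise traversal).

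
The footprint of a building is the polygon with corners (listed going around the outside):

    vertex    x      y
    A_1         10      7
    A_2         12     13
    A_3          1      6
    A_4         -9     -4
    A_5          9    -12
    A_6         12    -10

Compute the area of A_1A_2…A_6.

268.5

Σ = (46) + (59) + (50) + (144) + (54) + (184) = 537
Area = |Σ|/2 = 268.5.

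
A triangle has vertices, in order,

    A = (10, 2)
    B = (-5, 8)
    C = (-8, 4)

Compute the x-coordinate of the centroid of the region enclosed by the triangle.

-1

Apply the shoelace (surveyor's) formula. First the cross-terms c_i = x_i·y_{i+1} − x_{i+1}·y_i:
  90, 44, -56  ⇒  2A = 78, A = 39.
Then Σ (x_i + x_{i+1})·c_i = -234, so x̄ = -234 / (6·39) = -1.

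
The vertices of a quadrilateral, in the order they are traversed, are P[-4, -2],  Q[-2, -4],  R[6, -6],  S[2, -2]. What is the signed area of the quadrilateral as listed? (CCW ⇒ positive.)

Apply Gauss's area formula: 2A = Σ (x_i·y_{i+1} − x_{i+1}·y_i), indices taken mod 4.
Cross-terms: 12, 36, 0, -12  ⇒  Σ = 36
Signed area = Σ/2 = 18 (positive ⇒ counter-clockwise traversal).

18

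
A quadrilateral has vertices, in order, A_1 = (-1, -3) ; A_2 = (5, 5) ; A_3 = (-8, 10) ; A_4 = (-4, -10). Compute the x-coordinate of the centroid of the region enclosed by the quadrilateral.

Apply Gauss's area formula. First the cross-terms c_i = x_i·y_{i+1} − x_{i+1}·y_i:
  10, 90, 120, 2  ⇒  2A = 222, A = 111.
Then Σ (x_i + x_{i+1})·c_i = -1680, so x̄ = -1680 / (6·111) = -280/111.

-280/111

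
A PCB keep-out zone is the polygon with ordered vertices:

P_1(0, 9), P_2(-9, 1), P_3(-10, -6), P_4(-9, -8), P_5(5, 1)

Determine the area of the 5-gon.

123.5

Σ = (81) + (64) + (26) + (31) + (45) = 247
Area = |Σ|/2 = 123.5.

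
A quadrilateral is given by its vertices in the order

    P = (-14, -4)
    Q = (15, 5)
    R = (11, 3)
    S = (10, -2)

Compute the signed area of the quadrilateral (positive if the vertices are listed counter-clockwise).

-70

Apply Gauss's area formula: 2A = Σ (x_i·y_{i+1} − x_{i+1}·y_i), indices taken mod 4.
P→Q: (-14)(5) − (15)(-4) = -10
Q→R: (15)(3) − (11)(5) = -10
R→S: (11)(-2) − (10)(3) = -52
S→P: (10)(-4) − (-14)(-2) = -68
Σ = -140
Signed area = Σ/2 = -70 (negative ⇒ clockwise traversal).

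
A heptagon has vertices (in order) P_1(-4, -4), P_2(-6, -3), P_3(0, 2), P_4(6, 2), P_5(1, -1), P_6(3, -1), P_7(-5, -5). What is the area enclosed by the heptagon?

Apply the shoelace (surveyor's) formula: 2A = Σ (x_i·y_{i+1} − x_{i+1}·y_i), indices taken mod 7.
P_1→P_2: (-4)(-3) − (-6)(-4) = -12
P_2→P_3: (-6)(2) − (0)(-3) = -12
P_3→P_4: (0)(2) − (6)(2) = -12
P_4→P_5: (6)(-1) − (1)(2) = -8
P_5→P_6: (1)(-1) − (3)(-1) = 2
P_6→P_7: (3)(-5) − (-5)(-1) = -20
P_7→P_1: (-5)(-4) − (-4)(-5) = 0
Σ = -62
Area = |Σ|/2 = 31.

31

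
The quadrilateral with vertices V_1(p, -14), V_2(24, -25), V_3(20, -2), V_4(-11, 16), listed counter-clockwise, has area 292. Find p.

16

Write out the shoelace sum; only the two edges meeting at V_1 involve p:
2·Area = [((-11)·(-14) − p·16) + (p·(-25) − 24·(-14))] + 750
       = -41·p + 1240 = 584
⇒ p = 16.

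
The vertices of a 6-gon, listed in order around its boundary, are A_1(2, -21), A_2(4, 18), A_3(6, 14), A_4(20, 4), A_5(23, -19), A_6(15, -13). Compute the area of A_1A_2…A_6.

Cross-terms: 120, -52, -256, -472, -14, -289  ⇒  Σ = -963
Area = |Σ|/2 = 481.5.

481.5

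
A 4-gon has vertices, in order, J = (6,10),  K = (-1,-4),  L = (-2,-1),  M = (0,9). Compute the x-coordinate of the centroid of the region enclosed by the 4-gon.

337/279

Apply the surveyor's formula. First the cross-terms c_i = x_i·y_{i+1} − x_{i+1}·y_i:
  -14, -7, -18, -54  ⇒  2A = -93, A = -46.5.
Then Σ (x_i + x_{i+1})·c_i = -337, so x̄ = -337 / (6·(-46.5)) = 337/279.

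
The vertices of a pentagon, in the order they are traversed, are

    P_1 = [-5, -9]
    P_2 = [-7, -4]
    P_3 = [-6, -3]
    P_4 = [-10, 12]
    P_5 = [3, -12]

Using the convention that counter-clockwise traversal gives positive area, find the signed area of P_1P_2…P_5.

-75.5

Apply the surveyor's formula: 2A = Σ (x_i·y_{i+1} − x_{i+1}·y_i), indices taken mod 5.
Σ = (-43) + (-3) + (-102) + (84) + (-87) = -151
Signed area = Σ/2 = -75.5 (negative ⇒ clockwise traversal).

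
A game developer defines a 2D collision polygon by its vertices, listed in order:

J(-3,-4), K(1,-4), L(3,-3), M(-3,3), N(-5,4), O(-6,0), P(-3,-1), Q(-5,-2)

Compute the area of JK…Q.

36.5

Σ = (16) + (9) + (0) + (3) + (24) + (6) + (1) + (14) = 73
Area = |Σ|/2 = 36.5.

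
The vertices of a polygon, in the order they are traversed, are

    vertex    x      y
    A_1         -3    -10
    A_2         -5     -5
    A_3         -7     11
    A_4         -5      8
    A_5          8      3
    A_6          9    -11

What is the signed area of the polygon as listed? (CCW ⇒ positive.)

Apply Gauss's area formula: 2A = Σ (x_i·y_{i+1} − x_{i+1}·y_i), indices taken mod 6.
Σ = (-35) + (-90) + (-1) + (-79) + (-115) + (-123) = -443
Signed area = Σ/2 = -221.5 (negative ⇒ clockwise traversal).

-221.5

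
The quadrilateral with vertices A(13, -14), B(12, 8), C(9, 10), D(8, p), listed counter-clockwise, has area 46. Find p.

The doubled signed area Σ (x_i y_{i+1} − x_{i+1} y_i) is linear in p.
With p=0 it equals 128; the coefficient of p is -4 (from the two edges through D).
So -4·p + 128 = 2·46 = 92 ⇒ p = 9.

9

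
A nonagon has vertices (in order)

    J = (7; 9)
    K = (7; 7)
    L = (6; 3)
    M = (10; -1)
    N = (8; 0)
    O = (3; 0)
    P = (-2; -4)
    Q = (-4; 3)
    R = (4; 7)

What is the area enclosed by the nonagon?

Σ = (-14) + (-21) + (-36) + (8) + (0) + (-12) + (-22) + (-40) + (-13) = -150
Area = |Σ|/2 = 75.

75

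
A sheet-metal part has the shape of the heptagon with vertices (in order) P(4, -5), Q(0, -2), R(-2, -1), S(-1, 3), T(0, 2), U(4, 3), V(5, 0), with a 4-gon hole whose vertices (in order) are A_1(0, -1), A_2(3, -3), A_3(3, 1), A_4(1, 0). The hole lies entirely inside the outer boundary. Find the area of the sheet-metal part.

28

Outer boundary:
Apply the shoelace (surveyor's) formula: 2A = Σ (x_i·y_{i+1} − x_{i+1}·y_i), indices taken mod 7.
Cross-terms: -8, -4, -7, -2, -8, -15, -25  ⇒  Σ = -69
Area = |Σ|/2 = 34.5.
Hole:
Apply the surveyor's formula: 2A = Σ (x_i·y_{i+1} − x_{i+1}·y_i), indices taken mod 4.
Σ = (3) + (12) + (-1) + (-1) = 13
Area = |Σ|/2 = 6.5.
Net area = 34.5 − 6.5 = 28.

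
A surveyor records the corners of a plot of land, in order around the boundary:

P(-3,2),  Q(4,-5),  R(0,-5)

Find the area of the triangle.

Apply the surveyor's formula: 2A = Σ (x_i·y_{i+1} − x_{i+1}·y_i), indices taken mod 3.
Σ = (7) + (-20) + (-15) = -28
Area = |Σ|/2 = 14.

14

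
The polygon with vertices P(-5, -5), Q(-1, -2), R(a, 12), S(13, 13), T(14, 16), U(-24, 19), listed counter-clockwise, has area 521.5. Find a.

Write out the shoelace sum; only the two edges meeting at R involve a:
2·Area = [((-1)·12 − a·(-2)) + (a·13 − 13·12)] + 896
       = 15·a + 728 = 1043
⇒ a = 21.

21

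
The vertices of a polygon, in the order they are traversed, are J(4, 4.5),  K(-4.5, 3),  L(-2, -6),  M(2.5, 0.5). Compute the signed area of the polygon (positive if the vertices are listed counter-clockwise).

Apply the shoelace formula: 2A = Σ (x_i·y_{i+1} − x_{i+1}·y_i), indices taken mod 4.
Cross-terms: 32.25, 33, 14, 9.25  ⇒  Σ = 88.5
Signed area = Σ/2 = 44.25 (positive ⇒ counter-clockwise traversal).

44.25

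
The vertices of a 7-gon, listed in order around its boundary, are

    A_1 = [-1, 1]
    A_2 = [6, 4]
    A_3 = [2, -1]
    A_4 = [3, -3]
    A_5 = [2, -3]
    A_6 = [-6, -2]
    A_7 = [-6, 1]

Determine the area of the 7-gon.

Apply the shoelace formula: 2A = Σ (x_i·y_{i+1} − x_{i+1}·y_i), indices taken mod 7.
A_1→A_2: (-1)(4) − (6)(1) = -10
A_2→A_3: (6)(-1) − (2)(4) = -14
A_3→A_4: (2)(-3) − (3)(-1) = -3
A_4→A_5: (3)(-3) − (2)(-3) = -3
A_5→A_6: (2)(-2) − (-6)(-3) = -22
A_6→A_7: (-6)(1) − (-6)(-2) = -18
A_7→A_1: (-6)(1) − (-1)(1) = -5
Σ = -75
Area = |Σ|/2 = 37.5.

37.5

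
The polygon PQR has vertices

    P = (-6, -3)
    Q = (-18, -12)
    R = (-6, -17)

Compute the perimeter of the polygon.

42

|PQ| = √((-12)² + (-9)²) = √225 = 15
|QR| = √((12)² + (-5)²) = √169 = 13
|RP| = √((0)² + (14)²) = √196 = 14
Perimeter = 15 + 13 + 14 = 42.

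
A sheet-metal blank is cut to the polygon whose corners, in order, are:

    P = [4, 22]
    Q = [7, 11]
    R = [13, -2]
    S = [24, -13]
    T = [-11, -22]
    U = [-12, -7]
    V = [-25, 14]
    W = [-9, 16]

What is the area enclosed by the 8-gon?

Apply the surveyor's formula: 2A = Σ (x_i·y_{i+1} − x_{i+1}·y_i), indices taken mod 8.
Cross-terms: -110, -157, -121, -671, -187, -343, -274, -262  ⇒  Σ = -2125
Area = |Σ|/2 = 1062.5.

1062.5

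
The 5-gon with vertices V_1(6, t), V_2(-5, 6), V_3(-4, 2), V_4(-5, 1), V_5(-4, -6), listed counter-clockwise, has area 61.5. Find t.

The doubled signed area Σ (x_i y_{i+1} − x_{i+1} y_i) is linear in t.
With t=0 it equals 126; the coefficient of t is 1 (from the two edges through V_1).
So 1·t + 126 = 2·61.5 = 123 ⇒ t = -3.

-3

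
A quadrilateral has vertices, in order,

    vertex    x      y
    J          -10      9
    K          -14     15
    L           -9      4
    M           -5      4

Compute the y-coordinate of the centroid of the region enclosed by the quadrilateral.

122/17

Apply the shoelace (surveyor's) formula. First the cross-terms c_i = x_i·y_{i+1} − x_{i+1}·y_i:
  -24, 79, -16, -5  ⇒  2A = 34, A = 17.
Then Σ (y_i + y_{i+1})·c_i = 732, so ȳ = 732 / (6·17) = 122/17.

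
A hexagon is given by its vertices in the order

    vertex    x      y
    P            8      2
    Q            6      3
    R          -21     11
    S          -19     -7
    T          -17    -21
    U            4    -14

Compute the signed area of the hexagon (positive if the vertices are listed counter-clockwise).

609.5

P→Q: (8)(3) − (6)(2) = 12
Q→R: (6)(11) − (-21)(3) = 129
R→S: (-21)(-7) − (-19)(11) = 356
S→T: (-19)(-21) − (-17)(-7) = 280
T→U: (-17)(-14) − (4)(-21) = 322
U→P: (4)(2) − (8)(-14) = 120
Σ = 1219
Signed area = Σ/2 = 609.5 (positive ⇒ counter-clockwise traversal).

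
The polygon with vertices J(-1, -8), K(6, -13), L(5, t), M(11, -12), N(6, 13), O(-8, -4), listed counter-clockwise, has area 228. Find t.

-7

Write out the shoelace sum; only the two edges meeting at L involve t:
2·Area = [(6·t − 5·(-13)) + (5·(-12) − 11·t)] + 416
       = -5·t + 421 = 456
⇒ t = -7.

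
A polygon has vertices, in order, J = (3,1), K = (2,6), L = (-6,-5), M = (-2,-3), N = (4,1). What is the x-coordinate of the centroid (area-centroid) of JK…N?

-1/3

Apply the surveyor's formula. First the cross-terms c_i = x_i·y_{i+1} − x_{i+1}·y_i:
  16, 26, 8, 10, 1  ⇒  2A = 61, A = 30.5.
Then Σ (x_i + x_{i+1})·c_i = -61, so x̄ = -61 / (6·30.5) = -1/3.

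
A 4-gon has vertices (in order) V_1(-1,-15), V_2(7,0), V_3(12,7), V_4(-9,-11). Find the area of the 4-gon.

Apply Gauss's area formula: 2A = Σ (x_i·y_{i+1} − x_{i+1}·y_i), indices taken mod 4.
Σ = (105) + (49) + (-69) + (124) = 209
Area = |Σ|/2 = 104.5.

104.5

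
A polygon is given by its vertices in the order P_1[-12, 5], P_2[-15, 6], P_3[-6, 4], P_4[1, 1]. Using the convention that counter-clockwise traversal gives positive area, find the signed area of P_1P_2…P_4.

P_1→P_2: (-12)(6) − (-15)(5) = 3
P_2→P_3: (-15)(4) − (-6)(6) = -24
P_3→P_4: (-6)(1) − (1)(4) = -10
P_4→P_1: (1)(5) − (-12)(1) = 17
Σ = -14
Signed area = Σ/2 = -7 (negative ⇒ clockwise traversal).

-7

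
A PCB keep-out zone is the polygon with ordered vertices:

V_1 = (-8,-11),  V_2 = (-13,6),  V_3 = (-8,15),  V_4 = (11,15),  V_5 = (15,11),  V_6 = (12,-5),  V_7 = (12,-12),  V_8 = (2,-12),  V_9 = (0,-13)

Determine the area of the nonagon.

634

Σ = (-191) + (-147) + (-285) + (-104) + (-207) + (-84) + (-120) + (-26) + (-104) = -1268
Area = |Σ|/2 = 634.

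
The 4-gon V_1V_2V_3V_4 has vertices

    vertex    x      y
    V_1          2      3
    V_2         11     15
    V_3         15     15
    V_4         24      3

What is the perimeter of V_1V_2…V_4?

56

|V_1V_2| = √((9)² + (12)²) = √225 = 15
|V_2V_3| = √((4)² + (0)²) = √16 = 4
|V_3V_4| = √((9)² + (-12)²) = √225 = 15
|V_4V_1| = √((-22)² + (0)²) = √484 = 22
Perimeter = 15 + 4 + 15 + 22 = 56.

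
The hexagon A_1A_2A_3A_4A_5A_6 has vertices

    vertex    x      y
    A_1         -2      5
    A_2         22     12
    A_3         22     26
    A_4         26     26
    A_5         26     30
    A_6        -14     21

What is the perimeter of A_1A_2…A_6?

108

|A_1A_2| = √((24)² + (7)²) = √625 = 25
|A_2A_3| = √((0)² + (14)²) = √196 = 14
|A_3A_4| = √((4)² + (0)²) = √16 = 4
|A_4A_5| = √((0)² + (4)²) = √16 = 4
|A_5A_6| = √((-40)² + (-9)²) = √1681 = 41
|A_6A_1| = √((12)² + (-16)²) = √400 = 20
Perimeter = 25 + 14 + 4 + 4 + 41 + 20 = 108.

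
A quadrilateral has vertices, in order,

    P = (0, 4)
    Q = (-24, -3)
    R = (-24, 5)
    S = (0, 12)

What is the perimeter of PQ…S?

|PQ| = √((-24)² + (-7)²) = √625 = 25
|QR| = √((0)² + (8)²) = √64 = 8
|RS| = √((24)² + (7)²) = √625 = 25
|SP| = √((0)² + (-8)²) = √64 = 8
Perimeter = 25 + 8 + 25 + 8 = 66.

66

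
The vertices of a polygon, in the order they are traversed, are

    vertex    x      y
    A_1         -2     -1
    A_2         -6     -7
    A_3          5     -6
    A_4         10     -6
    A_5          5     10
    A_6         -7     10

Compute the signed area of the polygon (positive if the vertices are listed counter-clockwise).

Apply the shoelace (surveyor's) formula: 2A = Σ (x_i·y_{i+1} − x_{i+1}·y_i), indices taken mod 6.
Σ = (8) + (71) + (30) + (130) + (120) + (27) = 386
Signed area = Σ/2 = 193 (positive ⇒ counter-clockwise traversal).

193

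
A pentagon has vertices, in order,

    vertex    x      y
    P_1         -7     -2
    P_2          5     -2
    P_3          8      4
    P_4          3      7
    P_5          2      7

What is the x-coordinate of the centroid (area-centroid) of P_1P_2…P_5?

119/78

Apply the surveyor's formula. First the cross-terms c_i = x_i·y_{i+1} − x_{i+1}·y_i:
  24, 36, 44, 7, 45  ⇒  2A = 156, A = 78.
Then Σ (x_i + x_{i+1})·c_i = 714, so x̄ = 714 / (6·78) = 119/78.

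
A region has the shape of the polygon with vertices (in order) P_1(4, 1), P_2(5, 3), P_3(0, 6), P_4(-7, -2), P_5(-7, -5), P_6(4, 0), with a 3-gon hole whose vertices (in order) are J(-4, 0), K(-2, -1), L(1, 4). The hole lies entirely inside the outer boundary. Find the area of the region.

Outer boundary:
Apply Gauss's area formula: 2A = Σ (x_i·y_{i+1} − x_{i+1}·y_i), indices taken mod 6.
Σ = (7) + (30) + (42) + (21) + (20) + (4) = 124
Area = |Σ|/2 = 62.
Hole:
Σ = (4) + (-7) + (16) = 13
Area = |Σ|/2 = 6.5.
Net area = 62 − 6.5 = 55.5.

55.5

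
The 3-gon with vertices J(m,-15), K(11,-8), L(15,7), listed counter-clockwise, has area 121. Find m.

-7

The doubled signed area Σ (x_i y_{i+1} − x_{i+1} y_i) is linear in m.
With m=0 it equals 137; the coefficient of m is -15 (from the two edges through J).
So -15·m + 137 = 2·121 = 242 ⇒ m = -7.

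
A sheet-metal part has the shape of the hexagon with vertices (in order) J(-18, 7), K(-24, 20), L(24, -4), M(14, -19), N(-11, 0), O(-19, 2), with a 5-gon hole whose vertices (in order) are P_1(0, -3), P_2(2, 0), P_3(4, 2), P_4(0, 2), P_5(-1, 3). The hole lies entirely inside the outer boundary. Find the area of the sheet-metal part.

640.5

Outer boundary:
Apply the shoelace (surveyor's) formula: 2A = Σ (x_i·y_{i+1} − x_{i+1}·y_i), indices taken mod 6.
J→K: (-18)(20) − (-24)(7) = -192
K→L: (-24)(-4) − (24)(20) = -384
L→M: (24)(-19) − (14)(-4) = -400
M→N: (14)(0) − (-11)(-19) = -209
N→O: (-11)(2) − (-19)(0) = -22
O→J: (-19)(7) − (-18)(2) = -97
Σ = -1304
Area = |Σ|/2 = 652.
Hole:
Cross-terms: 6, 4, 8, 2, 3  ⇒  Σ = 23
Area = |Σ|/2 = 11.5.
Net area = 652 − 11.5 = 640.5.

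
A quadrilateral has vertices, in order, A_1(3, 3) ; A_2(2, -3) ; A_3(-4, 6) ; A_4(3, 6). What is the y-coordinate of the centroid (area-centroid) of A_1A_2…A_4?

Apply Gauss's area formula. First the cross-terms c_i = x_i·y_{i+1} − x_{i+1}·y_i:
  -15, 0, -42, -9  ⇒  2A = -66, A = -33.
Then Σ (y_i + y_{i+1})·c_i = -585, so ȳ = -585 / (6·(-33)) = 65/22.

65/22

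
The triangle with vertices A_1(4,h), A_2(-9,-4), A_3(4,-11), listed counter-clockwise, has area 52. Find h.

Write out the shoelace sum; only the two edges meeting at A_1 involve h:
2·Area = [(4·h − 4·(-11)) + (4·(-4) − (-9)·h)] + 115
       = 13·h + 143 = 104
⇒ h = -3.

-3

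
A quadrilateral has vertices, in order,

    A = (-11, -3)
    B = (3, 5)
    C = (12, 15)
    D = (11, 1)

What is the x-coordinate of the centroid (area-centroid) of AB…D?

Apply the shoelace formula. First the cross-terms c_i = x_i·y_{i+1} − x_{i+1}·y_i:
  -46, -15, -153, -22  ⇒  2A = -236, A = -118.
Then Σ (x_i + x_{i+1})·c_i = -3376, so x̄ = -3376 / (6·(-118)) = 844/177.

844/177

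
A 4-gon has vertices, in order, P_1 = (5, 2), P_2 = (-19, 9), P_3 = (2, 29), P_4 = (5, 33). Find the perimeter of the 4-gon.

90

|P_1P_2| = √((-24)² + (7)²) = √625 = 25
|P_2P_3| = √((21)² + (20)²) = √841 = 29
|P_3P_4| = √((3)² + (4)²) = √25 = 5
|P_4P_1| = √((0)² + (-31)²) = √961 = 31
Perimeter = 25 + 29 + 5 + 31 = 90.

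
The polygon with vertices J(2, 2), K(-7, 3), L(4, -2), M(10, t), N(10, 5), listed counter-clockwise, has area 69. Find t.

Write out the shoelace sum; only the two edges meeting at M involve t:
2·Area = [(4·t − 10·(-2)) + (10·5 − 10·t)] + 32
       = -6·t + 102 = 138
⇒ t = -6.

-6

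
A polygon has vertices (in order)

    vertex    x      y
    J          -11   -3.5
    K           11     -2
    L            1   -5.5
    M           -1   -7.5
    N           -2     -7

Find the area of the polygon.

Apply the shoelace formula: 2A = Σ (x_i·y_{i+1} − x_{i+1}·y_i), indices taken mod 5.
Σ = (60.5) + (-58.5) + (-13) + (-8) + (-70) = -89
Area = |Σ|/2 = 44.5.

44.5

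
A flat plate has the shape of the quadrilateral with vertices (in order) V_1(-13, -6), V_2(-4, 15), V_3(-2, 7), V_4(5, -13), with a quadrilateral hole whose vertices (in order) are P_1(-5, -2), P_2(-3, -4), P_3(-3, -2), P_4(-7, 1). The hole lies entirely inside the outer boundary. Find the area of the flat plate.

207.5

Outer boundary:
Apply the shoelace (surveyor's) formula: 2A = Σ (x_i·y_{i+1} − x_{i+1}·y_i), indices taken mod 4.
Cross-terms: -219, 2, -9, -199  ⇒  Σ = -425
Area = |Σ|/2 = 212.5.
Hole:
Apply Gauss's area formula: 2A = Σ (x_i·y_{i+1} − x_{i+1}·y_i), indices taken mod 4.
Cross-terms: 14, -6, -17, 19  ⇒  Σ = 10
Area = |Σ|/2 = 5.
Net area = 212.5 − 5 = 207.5.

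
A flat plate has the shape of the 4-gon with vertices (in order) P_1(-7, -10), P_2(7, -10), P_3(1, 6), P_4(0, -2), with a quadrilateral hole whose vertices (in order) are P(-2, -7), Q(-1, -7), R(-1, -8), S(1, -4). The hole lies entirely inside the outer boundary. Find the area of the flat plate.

Outer boundary:
Apply the shoelace (surveyor's) formula: 2A = Σ (x_i·y_{i+1} − x_{i+1}·y_i), indices taken mod 4.
Σ = (140) + (52) + (-2) + (-14) = 176
Area = |Σ|/2 = 88.
Hole:
Apply the shoelace formula: 2A = Σ (x_i·y_{i+1} − x_{i+1}·y_i), indices taken mod 4.
Σ = (7) + (1) + (12) + (-15) = 5
Area = |Σ|/2 = 2.5.
Net area = 88 − 2.5 = 85.5.

85.5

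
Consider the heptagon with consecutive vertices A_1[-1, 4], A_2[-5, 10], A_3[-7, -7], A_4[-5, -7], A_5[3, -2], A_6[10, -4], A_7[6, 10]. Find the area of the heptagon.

163

Apply the surveyor's formula: 2A = Σ (x_i·y_{i+1} − x_{i+1}·y_i), indices taken mod 7.
Σ = (10) + (105) + (14) + (31) + (8) + (124) + (34) = 326
Area = |Σ|/2 = 163.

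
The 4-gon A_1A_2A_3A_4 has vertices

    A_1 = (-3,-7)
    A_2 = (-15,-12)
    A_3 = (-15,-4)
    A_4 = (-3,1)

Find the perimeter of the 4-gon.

|A_1A_2| = √((-12)² + (-5)²) = √169 = 13
|A_2A_3| = √((0)² + (8)²) = √64 = 8
|A_3A_4| = √((12)² + (5)²) = √169 = 13
|A_4A_1| = √((0)² + (-8)²) = √64 = 8
Perimeter = 13 + 8 + 13 + 8 = 42.

42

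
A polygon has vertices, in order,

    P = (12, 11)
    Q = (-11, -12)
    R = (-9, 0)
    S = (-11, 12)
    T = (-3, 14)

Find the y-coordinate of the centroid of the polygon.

1345/279

Apply the shoelace (surveyor's) formula. First the cross-terms c_i = x_i·y_{i+1} − x_{i+1}·y_i:
  -23, -108, -108, -118, -201  ⇒  2A = -558, A = -279.
Then Σ (y_i + y_{i+1})·c_i = -8070, so ȳ = -8070 / (6·(-279)) = 1345/279.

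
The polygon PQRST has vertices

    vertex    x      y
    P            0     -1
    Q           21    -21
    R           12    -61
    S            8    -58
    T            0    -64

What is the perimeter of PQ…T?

|PQ| = √((21)² + (-20)²) = √841 = 29
|QR| = √((-9)² + (-40)²) = √1681 = 41
|RS| = √((-4)² + (3)²) = √25 = 5
|ST| = √((-8)² + (-6)²) = √100 = 10
|TP| = √((0)² + (63)²) = √3969 = 63
Perimeter = 29 + 41 + 5 + 10 + 63 = 148.

148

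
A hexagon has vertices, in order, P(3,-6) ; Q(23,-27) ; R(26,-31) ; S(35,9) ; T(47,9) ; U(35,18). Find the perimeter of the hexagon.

142

|PQ| = √((20)² + (-21)²) = √841 = 29
|QR| = √((3)² + (-4)²) = √25 = 5
|RS| = √((9)² + (40)²) = √1681 = 41
|ST| = √((12)² + (0)²) = √144 = 12
|TU| = √((-12)² + (9)²) = √225 = 15
|UP| = √((-32)² + (-24)²) = √1600 = 40
Perimeter = 29 + 5 + 41 + 12 + 15 + 40 = 142.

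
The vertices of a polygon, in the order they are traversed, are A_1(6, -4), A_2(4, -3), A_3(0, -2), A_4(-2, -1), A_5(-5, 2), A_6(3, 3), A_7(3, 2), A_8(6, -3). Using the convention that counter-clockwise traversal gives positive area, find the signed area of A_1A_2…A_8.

Apply the shoelace (surveyor's) formula: 2A = Σ (x_i·y_{i+1} − x_{i+1}·y_i), indices taken mod 8.
Cross-terms: -2, -8, -4, -9, -21, -3, -21, -6  ⇒  Σ = -74
Signed area = Σ/2 = -37 (negative ⇒ clockwise traversal).

-37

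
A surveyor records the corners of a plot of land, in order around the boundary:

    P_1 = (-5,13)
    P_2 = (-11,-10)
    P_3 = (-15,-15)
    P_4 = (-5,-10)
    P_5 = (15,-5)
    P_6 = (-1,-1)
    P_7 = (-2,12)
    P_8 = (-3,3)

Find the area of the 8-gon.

215

Apply the shoelace formula: 2A = Σ (x_i·y_{i+1} − x_{i+1}·y_i), indices taken mod 8.
Σ = (193) + (15) + (75) + (175) + (-20) + (-14) + (30) + (-24) = 430
Area = |Σ|/2 = 215.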